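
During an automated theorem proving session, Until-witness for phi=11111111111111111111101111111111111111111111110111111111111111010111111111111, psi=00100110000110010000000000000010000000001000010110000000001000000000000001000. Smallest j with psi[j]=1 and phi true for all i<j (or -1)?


(phi U psi) at 0: need smallest j with psi[j]=1 and phi[i]=1 for all i in [0,j).
Scan from step 0:
  step 0: phi=1, psi=0 -> continue
  step 1: phi=1, psi=0 -> continue
  step 2: psi=1 and phi held for [0,2) -> witness found
Witness step = 2

2


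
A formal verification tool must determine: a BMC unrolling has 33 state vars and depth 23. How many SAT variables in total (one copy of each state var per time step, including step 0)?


BMC unrolls to depth k, creating one copy of each state var for steps 0..k.
Step count = 23 + 1 = 24 (steps 0 through 23)
Vars per step = 33
Total = 33 * 24 = 792

792


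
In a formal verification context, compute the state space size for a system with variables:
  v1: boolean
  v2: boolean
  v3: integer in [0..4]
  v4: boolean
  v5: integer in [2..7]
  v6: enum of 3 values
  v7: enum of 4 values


State space = product of domain sizes of all variables.
Domain sizes:
  v1 (boolean): 2
  v2 (boolean): 2
  v3 (integer in [0..4]): 5
  v4 (boolean): 2
  v5 (integer in [2..7]): 6
  v6 (enum of 3 values): 3
  v7 (enum of 4 values): 4
Product = 2 * 2 * 5 * 2 * 6 * 3 * 4 = 2880

2880


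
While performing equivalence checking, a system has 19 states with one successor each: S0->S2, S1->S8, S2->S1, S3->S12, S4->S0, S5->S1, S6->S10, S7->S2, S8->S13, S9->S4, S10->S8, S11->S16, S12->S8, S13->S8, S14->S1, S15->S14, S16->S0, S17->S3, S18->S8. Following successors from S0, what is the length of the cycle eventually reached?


Trace from S0 until a state repeats:
  S0 -> S2 -> S1 -> S8 -> S13 -> S8
S8 first seen at step 3, revisited at step 5.
Cycle length = 5 - 3 = 2

2


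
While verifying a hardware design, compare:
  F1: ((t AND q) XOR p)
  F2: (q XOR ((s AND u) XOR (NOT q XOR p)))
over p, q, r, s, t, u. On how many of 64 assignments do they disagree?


F1 = ((t AND q) XOR p)
F2 = (q XOR ((s AND u) XOR (NOT q XOR p)))
Evaluate both on each of 64 rows (bits = p,q,r,s,t,u):
  row 0 [000000]: F1=0 F2=1 (differ) -> 1
  row 1 [000001]: F1=0 F2=1 (differ) -> 1
  row 2 [000010]: F1=0 F2=1 (differ) -> 1
  row 3 [000011]: F1=0 F2=1 (differ) -> 1
  row 4 [000100]: F1=0 F2=1 (differ) -> 1
  (every remaining row is evaluated the same way; all 64 results are listed next)
Full result column, 8 rows per line (p,q,r fixed per line; s,t,u runs 000..111 left to right):
  rows 0-7 [p,q,r=000]: 11111010  (ones: 6)
  rows 8-15 [p,q,r=001]: 11111010  (ones: 6)
  rows 16-23 [p,q,r=010]: 11001001  (ones: 4)
  rows 24-31 [p,q,r=011]: 11001001  (ones: 4)
  rows 32-39 [p,q,r=100]: 11111010  (ones: 6)
  rows 40-47 [p,q,r=101]: 11111010  (ones: 6)
  rows 48-55 [p,q,r=110]: 11001001  (ones: 4)
  rows 56-63 [p,q,r=111]: 11001001  (ones: 4)
Disagreements = 6+6+4+4+6+6+4+4 = 40

40


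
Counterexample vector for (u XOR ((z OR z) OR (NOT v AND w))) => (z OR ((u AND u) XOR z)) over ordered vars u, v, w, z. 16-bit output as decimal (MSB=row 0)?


F1 = (u XOR ((z OR z) OR (NOT v AND w)))
F2 = (z OR ((u AND u) XOR z))
Counterexample to F1=>F2 is where F1=1 and F2=0.
Evaluate each row (bits = u,v,w,z, MSB first):
  row 0 [0000]: F1=0 F2=0 -> F1&~F2 -> 0
  row 1 [0001]: F1=1 F2=1 -> F1&~F2 -> 0
  row 2 [0010]: F1=1 F2=0 -> F1&~F2 -> 1
  row 3 [0011]: F1=1 F2=1 -> F1&~F2 -> 0
  row 4 [0100]: F1=0 F2=0 -> F1&~F2 -> 0
  row 5 [0101]: F1=1 F2=1 -> F1&~F2 -> 0
  row 6 [0110]: F1=0 F2=0 -> F1&~F2 -> 0
  row 7 [0111]: F1=1 F2=1 -> F1&~F2 -> 0
  row 8 [1000]: F1=1 F2=1 -> F1&~F2 -> 0
  row 9 [1001]: F1=0 F2=1 -> F1&~F2 -> 0
  row 10 [1010]: F1=0 F2=1 -> F1&~F2 -> 0
  row 11 [1011]: F1=0 F2=1 -> F1&~F2 -> 0
  row 12 [1100]: F1=1 F2=1 -> F1&~F2 -> 0
  row 13 [1101]: F1=0 F2=1 -> F1&~F2 -> 0
  row 14 [1110]: F1=1 F2=1 -> F1&~F2 -> 0
  row 15 [1111]: F1=0 F2=1 -> F1&~F2 -> 0
Full result column, 4 rows per line (u,v fixed per line; w,z runs 00..11 left to right):
  rows 0-3 [u,v=00]: 0010  = hex 2
  rows 4-7 [u,v=01]: 0000  = hex 0
  rows 8-11 [u,v=10]: 0000  = hex 0
  rows 12-15 [u,v=11]: 0000  = hex 0
Counterexample vector (row 0 .. row 15) = 0010000000000000
Output column grouped in 4s = 0010 0000 0000 0000 = 0x2000
Convert to decimal digit by digit (value = value*16 + digit):
  2 -> 2
  2*16 + 0 = 32
  32*16 + 0 = 512
  512*16 + 0 = 8192
Decimal = 8192

8192


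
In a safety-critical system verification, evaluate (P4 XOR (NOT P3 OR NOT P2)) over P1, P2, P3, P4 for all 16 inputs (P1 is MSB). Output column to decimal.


Formula: (P4 XOR (NOT P3 OR NOT P2)) over P1, P2, P3, P4 (16 rows)
Evaluate each row (bits = P1,P2,P3,P4, MSB first):
  row 0 [0000]: (0 XOR (NOT 0 OR NOT 0)) -> 1
  row 1 [0001]: (1 XOR (NOT 0 OR NOT 0)) -> 0
  row 2 [0010]: (0 XOR (NOT 1 OR NOT 0)) -> 1
  row 3 [0011]: (1 XOR (NOT 1 OR NOT 0)) -> 0
  row 4 [0100]: (0 XOR (NOT 0 OR NOT 1)) -> 1
  row 5 [0101]: (1 XOR (NOT 0 OR NOT 1)) -> 0
  row 6 [0110]: (0 XOR (NOT 1 OR NOT 1)) -> 0
  row 7 [0111]: (1 XOR (NOT 1 OR NOT 1)) -> 1
  row 8 [1000]: (0 XOR (NOT 0 OR NOT 0)) -> 1
  row 9 [1001]: (1 XOR (NOT 0 OR NOT 0)) -> 0
  row 10 [1010]: (0 XOR (NOT 1 OR NOT 0)) -> 1
  row 11 [1011]: (1 XOR (NOT 1 OR NOT 0)) -> 0
  row 12 [1100]: (0 XOR (NOT 0 OR NOT 1)) -> 1
  row 13 [1101]: (1 XOR (NOT 0 OR NOT 1)) -> 0
  row 14 [1110]: (0 XOR (NOT 1 OR NOT 1)) -> 0
  row 15 [1111]: (1 XOR (NOT 1 OR NOT 1)) -> 1
Full result column, 4 rows per line (P1,P2 fixed per line; P3,P4 runs 00..11 left to right):
  rows 0-3 [P1,P2=00]: 1010  = hex A
  rows 4-7 [P1,P2=01]: 1001  = hex 9
  rows 8-11 [P1,P2=10]: 1010  = hex A
  rows 12-15 [P1,P2=11]: 1001  = hex 9
Output column (row 0 .. row 15) = 1010100110101001
Output column grouped in 4s = 1010 1001 1010 1001 = 0xA9A9
Convert to decimal digit by digit (value = value*16 + digit):
  A -> 10
  10*16 + 9 = 169
  169*16 + 10 (A) = 2714
  2714*16 + 9 = 43433
Decimal = 43433

43433


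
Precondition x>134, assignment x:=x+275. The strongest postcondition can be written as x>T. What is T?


Formula: sp(P, x:=E) = exists old_x. (x = E[old_x/x]) AND P[old_x/x] (old_x is the value of x before the assignment; eliminate old_x by solving x = E[old_x/x] for old_x)
Step 1: Precondition P: x>134, i.e. old_x > 134
Step 2: Assignment gives x = old_x + 275, so old_x = x - 275
Step 3: Substitute into P: x - 275 > 134
Step 4: Simplify: x > 134+275 = 409

409


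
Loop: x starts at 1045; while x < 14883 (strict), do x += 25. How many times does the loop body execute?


Step 1: x goes from 1045 toward 14883 by 25; the body runs while x<14883, so iterations = ceil((bound-start)/step)
Step 2: Distance=13838
Step 3: ceil(13838/25)=554

554


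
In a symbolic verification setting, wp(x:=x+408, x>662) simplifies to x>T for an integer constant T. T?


Formula: wp(x:=E, P) = P[E/x] (substitute E for x in postcondition)
Step 1: Postcondition: x>662
Step 2: Substitute x+408 for x: x+408>662
Step 3: Solve for x: x > 662-408 = 254

254


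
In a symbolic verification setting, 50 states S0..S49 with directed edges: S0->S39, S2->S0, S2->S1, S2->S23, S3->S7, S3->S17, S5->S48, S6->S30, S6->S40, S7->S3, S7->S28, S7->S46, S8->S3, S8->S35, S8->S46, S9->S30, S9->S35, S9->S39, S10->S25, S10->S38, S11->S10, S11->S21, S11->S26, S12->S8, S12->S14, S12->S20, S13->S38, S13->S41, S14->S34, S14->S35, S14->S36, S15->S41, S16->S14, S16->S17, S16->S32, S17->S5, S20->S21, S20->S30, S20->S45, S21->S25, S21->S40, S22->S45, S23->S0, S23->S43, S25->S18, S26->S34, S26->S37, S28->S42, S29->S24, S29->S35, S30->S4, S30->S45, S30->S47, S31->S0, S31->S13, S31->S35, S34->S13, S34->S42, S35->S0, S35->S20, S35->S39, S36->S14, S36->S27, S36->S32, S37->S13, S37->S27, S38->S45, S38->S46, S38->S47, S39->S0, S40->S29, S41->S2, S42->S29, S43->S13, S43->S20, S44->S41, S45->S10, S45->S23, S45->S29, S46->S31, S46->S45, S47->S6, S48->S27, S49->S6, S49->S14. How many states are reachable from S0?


BFS from S0:
  layer 0: {S0}
  layer 1: {S39}
Reachable set: {S0, S39}
Count = 2

2


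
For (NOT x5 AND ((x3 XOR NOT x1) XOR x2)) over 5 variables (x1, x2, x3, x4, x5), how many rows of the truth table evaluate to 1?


Formula: (NOT x5 AND ((x3 XOR NOT x1) XOR x2)) over 5 vars (32 rows)
Evaluate each row (x1, x2, x3, x4, x5 as bits, MSB first):
  row 0 [00000]: (NOT 0 AND ((0 XOR NOT 0) XOR 0)) -> 1
  row 1 [00001]: (NOT 1 AND ((0 XOR NOT 0) XOR 0)) -> 0
  row 2 [00010]: (NOT 0 AND ((0 XOR NOT 0) XOR 0)) -> 1
  row 3 [00011]: (NOT 1 AND ((0 XOR NOT 0) XOR 0)) -> 0
  row 4 [00100]: (NOT 0 AND ((1 XOR NOT 0) XOR 0)) -> 0
  row 5 [00101]: (NOT 1 AND ((1 XOR NOT 0) XOR 0)) -> 0
  row 6 [00110]: (NOT 0 AND ((1 XOR NOT 0) XOR 0)) -> 0
  row 7 [00111]: (NOT 1 AND ((1 XOR NOT 0) XOR 0)) -> 0
  row 8 [01000]: (NOT 0 AND ((0 XOR NOT 0) XOR 1)) -> 0
  row 9 [01001]: (NOT 1 AND ((0 XOR NOT 0) XOR 1)) -> 0
  row 10 [01010]: (NOT 0 AND ((0 XOR NOT 0) XOR 1)) -> 0
  row 11 [01011]: (NOT 1 AND ((0 XOR NOT 0) XOR 1)) -> 0
  row 12 [01100]: (NOT 0 AND ((1 XOR NOT 0) XOR 1)) -> 1
  row 13 [01101]: (NOT 1 AND ((1 XOR NOT 0) XOR 1)) -> 0
  row 14 [01110]: (NOT 0 AND ((1 XOR NOT 0) XOR 1)) -> 1
  row 15 [01111]: (NOT 1 AND ((1 XOR NOT 0) XOR 1)) -> 0
  row 16 [10000]: (NOT 0 AND ((0 XOR NOT 1) XOR 0)) -> 0
  row 17 [10001]: (NOT 1 AND ((0 XOR NOT 1) XOR 0)) -> 0
  row 18 [10010]: (NOT 0 AND ((0 XOR NOT 1) XOR 0)) -> 0
  row 19 [10011]: (NOT 1 AND ((0 XOR NOT 1) XOR 0)) -> 0
  row 20 [10100]: (NOT 0 AND ((1 XOR NOT 1) XOR 0)) -> 1
  row 21 [10101]: (NOT 1 AND ((1 XOR NOT 1) XOR 0)) -> 0
  row 22 [10110]: (NOT 0 AND ((1 XOR NOT 1) XOR 0)) -> 1
  row 23 [10111]: (NOT 1 AND ((1 XOR NOT 1) XOR 0)) -> 0
  row 24 [11000]: (NOT 0 AND ((0 XOR NOT 1) XOR 1)) -> 1
  row 25 [11001]: (NOT 1 AND ((0 XOR NOT 1) XOR 1)) -> 0
  row 26 [11010]: (NOT 0 AND ((0 XOR NOT 1) XOR 1)) -> 1
  row 27 [11011]: (NOT 1 AND ((0 XOR NOT 1) XOR 1)) -> 0
  row 28 [11100]: (NOT 0 AND ((1 XOR NOT 1) XOR 1)) -> 0
  row 29 [11101]: (NOT 1 AND ((1 XOR NOT 1) XOR 1)) -> 0
  row 30 [11110]: (NOT 0 AND ((1 XOR NOT 1) XOR 1)) -> 0
  row 31 [11111]: (NOT 1 AND ((1 XOR NOT 1) XOR 1)) -> 0
Full result column, 8 rows per line (x1,x2 fixed per line; x3,x4,x5 runs 000..111 left to right):
  rows 0-7 [x1,x2=00]: 10100000  (ones: 2)
  rows 8-15 [x1,x2=01]: 00001010  (ones: 2)
  rows 16-23 [x1,x2=10]: 00001010  (ones: 2)
  rows 24-31 [x1,x2=11]: 10100000  (ones: 2)
Count of 1-rows = 2+2+2+2 = 8

8


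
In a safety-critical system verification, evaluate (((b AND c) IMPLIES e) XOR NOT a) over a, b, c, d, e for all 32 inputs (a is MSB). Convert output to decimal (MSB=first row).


Formula: (((b AND c) IMPLIES e) XOR NOT a) over a, b, c, d, e (32 rows)
Evaluate each row (bits = a,b,c,d,e, MSB first):
  row 0 [00000]: (((0 AND 0) IMPLIES 0) XOR NOT 0) -> 0
  row 1 [00001]: (((0 AND 0) IMPLIES 1) XOR NOT 0) -> 0
  row 2 [00010]: (((0 AND 0) IMPLIES 0) XOR NOT 0) -> 0
  row 3 [00011]: (((0 AND 0) IMPLIES 1) XOR NOT 0) -> 0
  row 4 [00100]: (((0 AND 1) IMPLIES 0) XOR NOT 0) -> 0
  row 5 [00101]: (((0 AND 1) IMPLIES 1) XOR NOT 0) -> 0
  row 6 [00110]: (((0 AND 1) IMPLIES 0) XOR NOT 0) -> 0
  row 7 [00111]: (((0 AND 1) IMPLIES 1) XOR NOT 0) -> 0
  row 8 [01000]: (((1 AND 0) IMPLIES 0) XOR NOT 0) -> 0
  row 9 [01001]: (((1 AND 0) IMPLIES 1) XOR NOT 0) -> 0
  row 10 [01010]: (((1 AND 0) IMPLIES 0) XOR NOT 0) -> 0
  row 11 [01011]: (((1 AND 0) IMPLIES 1) XOR NOT 0) -> 0
  row 12 [01100]: (((1 AND 1) IMPLIES 0) XOR NOT 0) -> 1
  row 13 [01101]: (((1 AND 1) IMPLIES 1) XOR NOT 0) -> 0
  row 14 [01110]: (((1 AND 1) IMPLIES 0) XOR NOT 0) -> 1
  row 15 [01111]: (((1 AND 1) IMPLIES 1) XOR NOT 0) -> 0
  row 16 [10000]: (((0 AND 0) IMPLIES 0) XOR NOT 1) -> 1
  row 17 [10001]: (((0 AND 0) IMPLIES 1) XOR NOT 1) -> 1
  row 18 [10010]: (((0 AND 0) IMPLIES 0) XOR NOT 1) -> 1
  row 19 [10011]: (((0 AND 0) IMPLIES 1) XOR NOT 1) -> 1
  row 20 [10100]: (((0 AND 1) IMPLIES 0) XOR NOT 1) -> 1
  row 21 [10101]: (((0 AND 1) IMPLIES 1) XOR NOT 1) -> 1
  row 22 [10110]: (((0 AND 1) IMPLIES 0) XOR NOT 1) -> 1
  row 23 [10111]: (((0 AND 1) IMPLIES 1) XOR NOT 1) -> 1
  row 24 [11000]: (((1 AND 0) IMPLIES 0) XOR NOT 1) -> 1
  row 25 [11001]: (((1 AND 0) IMPLIES 1) XOR NOT 1) -> 1
  row 26 [11010]: (((1 AND 0) IMPLIES 0) XOR NOT 1) -> 1
  row 27 [11011]: (((1 AND 0) IMPLIES 1) XOR NOT 1) -> 1
  row 28 [11100]: (((1 AND 1) IMPLIES 0) XOR NOT 1) -> 0
  row 29 [11101]: (((1 AND 1) IMPLIES 1) XOR NOT 1) -> 1
  row 30 [11110]: (((1 AND 1) IMPLIES 0) XOR NOT 1) -> 0
  row 31 [11111]: (((1 AND 1) IMPLIES 1) XOR NOT 1) -> 1
Full result column, 4 rows per line (a,b,c fixed per line; d,e runs 00..11 left to right):
  rows 0-3 [a,b,c=000]: 0000  = hex 0
  rows 4-7 [a,b,c=001]: 0000  = hex 0
  rows 8-11 [a,b,c=010]: 0000  = hex 0
  rows 12-15 [a,b,c=011]: 1010  = hex A
  rows 16-19 [a,b,c=100]: 1111  = hex F
  rows 20-23 [a,b,c=101]: 1111  = hex F
  rows 24-27 [a,b,c=110]: 1111  = hex F
  rows 28-31 [a,b,c=111]: 0101  = hex 5
Output column (row 0 .. row 31) = 00000000000010101111111111110101
Output column grouped in 4s = 0000 0000 0000 1010 1111 1111 1111 0101 = 0x000AFFF5
Convert to decimal digit by digit (value = value*16 + digit):
  0 -> 0
  0*16 + 0 = 0
  0*16 + 0 = 0
  0*16 + 10 (A) = 10
  10*16 + 15 (F) = 175
  175*16 + 15 (F) = 2815
  2815*16 + 15 (F) = 45055
  45055*16 + 5 = 720885
Decimal = 720885

720885


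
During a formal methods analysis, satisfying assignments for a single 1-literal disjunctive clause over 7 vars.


Step 1: Total=2^7=128
Step 2: Unsat when all 1 false: 2^6=64
Step 3: Sat=128-64=64

64


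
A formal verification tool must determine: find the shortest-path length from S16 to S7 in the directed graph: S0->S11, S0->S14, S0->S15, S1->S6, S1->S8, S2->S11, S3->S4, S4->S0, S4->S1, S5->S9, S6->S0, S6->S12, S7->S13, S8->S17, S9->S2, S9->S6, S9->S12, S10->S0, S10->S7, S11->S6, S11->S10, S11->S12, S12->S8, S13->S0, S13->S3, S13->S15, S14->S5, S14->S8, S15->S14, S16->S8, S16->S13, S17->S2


BFS layer-by-layer from S16:
  dist 0: {S16}
  dist 1: {S8, S13}
  dist 2: {S0, S3, S15, S17}
  dist 3: {S2, S4, S11, S14}
  dist 4: {S1, S5, S6, S10, S12}
  dist 5: {S7, S9}
  -> S7 reached at distance 5
Shortest path length = 5

5


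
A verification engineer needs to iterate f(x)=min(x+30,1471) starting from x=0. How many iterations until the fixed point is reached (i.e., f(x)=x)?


Step 1: x=0, cap=1471, increment=30
Step 2: x grows by 30 each step until capped at 1471; fixed point is x=1471
Step 3: iterations = ceil(1471/30) = 50

50


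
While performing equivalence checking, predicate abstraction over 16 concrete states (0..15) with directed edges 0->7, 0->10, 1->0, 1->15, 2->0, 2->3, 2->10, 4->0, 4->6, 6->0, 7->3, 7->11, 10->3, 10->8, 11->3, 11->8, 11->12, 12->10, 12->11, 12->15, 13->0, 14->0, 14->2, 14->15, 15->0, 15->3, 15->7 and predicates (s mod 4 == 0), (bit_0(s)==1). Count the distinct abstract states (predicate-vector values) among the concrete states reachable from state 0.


BFS from 0:
Concrete reachable: {0, 3, 7, 8, 10, 11, 12, 15}
Abstract via predicates (s mod 4 == 0), (bit_0(s)==1):
  (0,0) <- {10}
  (0,1) <- {3, 7, 11, 15}
  (1,0) <- {0, 8, 12}
Distinct abstract states = 3

3


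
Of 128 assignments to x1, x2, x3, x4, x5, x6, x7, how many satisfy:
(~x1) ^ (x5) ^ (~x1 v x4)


CNF with 3 clauses over 7 vars (128 assignments).
An assignment satisfies CNF iff every clause has >=1 true literal.
Check each row (bits = x1,x2,x3,x4,x5,x6,x7; clause T/F shown):
  row 0 [0000000]: clauses=TFT -> 0
  row 1 [0000001]: clauses=TFT -> 0
  row 2 [0000010]: clauses=TFT -> 0
  row 3 [0000011]: clauses=TFT -> 0
  row 4 [0000100]: clauses=TTT -> 1
  (every remaining row is evaluated the same way; all 128 results are listed next)
Full result column, 8 rows per line (x1,x2,x3,x4 fixed per line; x5,x6,x7 runs 000..111 left to right):
  rows 0-7 [x1,x2,x3,x4=0000]: 00001111  (ones: 4)
  rows 8-15 [x1,x2,x3,x4=0001]: 00001111  (ones: 4)
  rows 16-23 [x1,x2,x3,x4=0010]: 00001111  (ones: 4)
  rows 24-31 [x1,x2,x3,x4=0011]: 00001111  (ones: 4)
  rows 32-39 [x1,x2,x3,x4=0100]: 00001111  (ones: 4)
  rows 40-47 [x1,x2,x3,x4=0101]: 00001111  (ones: 4)
  rows 48-55 [x1,x2,x3,x4=0110]: 00001111  (ones: 4)
  rows 56-63 [x1,x2,x3,x4=0111]: 00001111  (ones: 4)
  rows 64-71 [x1,x2,x3,x4=1000]: 00000000  (ones: 0)
  rows 72-79 [x1,x2,x3,x4=1001]: 00000000  (ones: 0)
  rows 80-87 [x1,x2,x3,x4=1010]: 00000000  (ones: 0)
  rows 88-95 [x1,x2,x3,x4=1011]: 00000000  (ones: 0)
  rows 96-103 [x1,x2,x3,x4=1100]: 00000000  (ones: 0)
  rows 104-111 [x1,x2,x3,x4=1101]: 00000000  (ones: 0)
  rows 112-119 [x1,x2,x3,x4=1110]: 00000000  (ones: 0)
  rows 120-127 [x1,x2,x3,x4=1111]: 00000000  (ones: 0)
Satisfying assignments = 4+4+4+4+4+4+4+4+0+0+0+0+0+0+0+0 = 32

32


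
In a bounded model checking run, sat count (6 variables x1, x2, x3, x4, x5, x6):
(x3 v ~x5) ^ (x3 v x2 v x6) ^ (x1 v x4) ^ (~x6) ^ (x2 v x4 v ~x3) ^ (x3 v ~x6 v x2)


CNF with 6 clauses over 6 vars (64 assignments).
An assignment satisfies CNF iff every clause has >=1 true literal.
Check each row (bits = x1,x2,x3,x4,x5,x6; clause T/F shown):
  row 0 [000000]: clauses=TFFTTT -> 0
  row 1 [000001]: clauses=TTFFTF -> 0
  row 2 [000010]: clauses=FFFTTT -> 0
  row 3 [000011]: clauses=FTFFTF -> 0
  row 4 [000100]: clauses=TFTTTT -> 0
  (every remaining row is evaluated the same way; all 64 results are listed next)
Full result column, 8 rows per line (x1,x2,x3 fixed per line; x4,x5,x6 runs 000..111 left to right):
  rows 0-7 [x1,x2,x3=000]: 00000000  (ones: 0)
  rows 8-15 [x1,x2,x3=001]: 00001010  (ones: 2)
  rows 16-23 [x1,x2,x3=010]: 00001000  (ones: 1)
  rows 24-31 [x1,x2,x3=011]: 00001010  (ones: 2)
  rows 32-39 [x1,x2,x3=100]: 00000000  (ones: 0)
  rows 40-47 [x1,x2,x3=101]: 00001010  (ones: 2)
  rows 48-55 [x1,x2,x3=110]: 10001000  (ones: 2)
  rows 56-63 [x1,x2,x3=111]: 10101010  (ones: 4)
Satisfying assignments = 0+2+1+2+0+2+2+4 = 13

13


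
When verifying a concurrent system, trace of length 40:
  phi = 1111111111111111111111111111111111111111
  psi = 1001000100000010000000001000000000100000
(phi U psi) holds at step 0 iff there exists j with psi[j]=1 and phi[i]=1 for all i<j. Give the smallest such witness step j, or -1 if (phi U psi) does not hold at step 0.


(phi U psi) at 0: need smallest j with psi[j]=1 and phi[i]=1 for all i in [0,j).
Scan from step 0:
  step 0: psi=1 and phi held for [0,0) -> witness found
Witness step = 0

0


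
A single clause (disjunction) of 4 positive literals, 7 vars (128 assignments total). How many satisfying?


Step 1: Total=2^7=128
Step 2: Unsat when all 4 false: 2^3=8
Step 3: Sat=128-8=120

120


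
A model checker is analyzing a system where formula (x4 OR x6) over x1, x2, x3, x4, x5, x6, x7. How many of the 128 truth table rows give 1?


Formula: (x4 OR x6) over 7 vars (128 rows)
Evaluate each row (x1, x2, x3, x4, x5, x6, x7 as bits, MSB first):
  row 0 [0000000]: (0 OR 0) -> 0
  row 1 [0000001]: (0 OR 0) -> 0
  row 2 [0000010]: (0 OR 1) -> 1
  row 3 [0000011]: (0 OR 1) -> 1
  row 4 [0000100]: (0 OR 0) -> 0
  (every remaining row is evaluated the same way; all 128 results are listed next)
Full result column, 8 rows per line (x1,x2,x3,x4 fixed per line; x5,x6,x7 runs 000..111 left to right):
  rows 0-7 [x1,x2,x3,x4=0000]: 00110011  (ones: 4)
  rows 8-15 [x1,x2,x3,x4=0001]: 11111111  (ones: 8)
  rows 16-23 [x1,x2,x3,x4=0010]: 00110011  (ones: 4)
  rows 24-31 [x1,x2,x3,x4=0011]: 11111111  (ones: 8)
  rows 32-39 [x1,x2,x3,x4=0100]: 00110011  (ones: 4)
  rows 40-47 [x1,x2,x3,x4=0101]: 11111111  (ones: 8)
  rows 48-55 [x1,x2,x3,x4=0110]: 00110011  (ones: 4)
  rows 56-63 [x1,x2,x3,x4=0111]: 11111111  (ones: 8)
  rows 64-71 [x1,x2,x3,x4=1000]: 00110011  (ones: 4)
  rows 72-79 [x1,x2,x3,x4=1001]: 11111111  (ones: 8)
  rows 80-87 [x1,x2,x3,x4=1010]: 00110011  (ones: 4)
  rows 88-95 [x1,x2,x3,x4=1011]: 11111111  (ones: 8)
  rows 96-103 [x1,x2,x3,x4=1100]: 00110011  (ones: 4)
  rows 104-111 [x1,x2,x3,x4=1101]: 11111111  (ones: 8)
  rows 112-119 [x1,x2,x3,x4=1110]: 00110011  (ones: 4)
  rows 120-127 [x1,x2,x3,x4=1111]: 11111111  (ones: 8)
Count of 1-rows = 4+8+4+8+4+8+4+8+4+8+4+8+4+8+4+8 = 96

96


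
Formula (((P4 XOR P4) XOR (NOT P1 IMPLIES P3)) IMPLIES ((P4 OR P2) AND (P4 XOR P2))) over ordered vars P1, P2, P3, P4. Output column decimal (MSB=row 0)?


Formula: (((P4 XOR P4) XOR (NOT P1 IMPLIES P3)) IMPLIES ((P4 OR P2) AND (P4 XOR P2))) over P1, P2, P3, P4 (16 rows)
Evaluate each row (bits = P1,P2,P3,P4, MSB first):
  row 0 [0000]: (((0 XOR 0) XOR (NOT 0 IMPLIES 0)) IMPLIES ((0 OR 0) AND (0 XOR 0))) -> 1
  row 1 [0001]: (((1 XOR 1) XOR (NOT 0 IMPLIES 0)) IMPLIES ((1 OR 0) AND (1 XOR 0))) -> 1
  row 2 [0010]: (((0 XOR 0) XOR (NOT 0 IMPLIES 1)) IMPLIES ((0 OR 0) AND (0 XOR 0))) -> 0
  row 3 [0011]: (((1 XOR 1) XOR (NOT 0 IMPLIES 1)) IMPLIES ((1 OR 0) AND (1 XOR 0))) -> 1
  row 4 [0100]: (((0 XOR 0) XOR (NOT 0 IMPLIES 0)) IMPLIES ((0 OR 1) AND (0 XOR 1))) -> 1
  row 5 [0101]: (((1 XOR 1) XOR (NOT 0 IMPLIES 0)) IMPLIES ((1 OR 1) AND (1 XOR 1))) -> 1
  row 6 [0110]: (((0 XOR 0) XOR (NOT 0 IMPLIES 1)) IMPLIES ((0 OR 1) AND (0 XOR 1))) -> 1
  row 7 [0111]: (((1 XOR 1) XOR (NOT 0 IMPLIES 1)) IMPLIES ((1 OR 1) AND (1 XOR 1))) -> 0
  row 8 [1000]: (((0 XOR 0) XOR (NOT 1 IMPLIES 0)) IMPLIES ((0 OR 0) AND (0 XOR 0))) -> 0
  row 9 [1001]: (((1 XOR 1) XOR (NOT 1 IMPLIES 0)) IMPLIES ((1 OR 0) AND (1 XOR 0))) -> 1
  row 10 [1010]: (((0 XOR 0) XOR (NOT 1 IMPLIES 1)) IMPLIES ((0 OR 0) AND (0 XOR 0))) -> 0
  row 11 [1011]: (((1 XOR 1) XOR (NOT 1 IMPLIES 1)) IMPLIES ((1 OR 0) AND (1 XOR 0))) -> 1
  row 12 [1100]: (((0 XOR 0) XOR (NOT 1 IMPLIES 0)) IMPLIES ((0 OR 1) AND (0 XOR 1))) -> 1
  row 13 [1101]: (((1 XOR 1) XOR (NOT 1 IMPLIES 0)) IMPLIES ((1 OR 1) AND (1 XOR 1))) -> 0
  row 14 [1110]: (((0 XOR 0) XOR (NOT 1 IMPLIES 1)) IMPLIES ((0 OR 1) AND (0 XOR 1))) -> 1
  row 15 [1111]: (((1 XOR 1) XOR (NOT 1 IMPLIES 1)) IMPLIES ((1 OR 1) AND (1 XOR 1))) -> 0
Full result column, 4 rows per line (P1,P2 fixed per line; P3,P4 runs 00..11 left to right):
  rows 0-3 [P1,P2=00]: 1101  = hex D
  rows 4-7 [P1,P2=01]: 1110  = hex E
  rows 8-11 [P1,P2=10]: 0101  = hex 5
  rows 12-15 [P1,P2=11]: 1010  = hex A
Output column (row 0 .. row 15) = 1101111001011010
Output column grouped in 4s = 1101 1110 0101 1010 = 0xDE5A
Convert to decimal digit by digit (value = value*16 + digit):
  D -> 13
  13*16 + 14 (E) = 222
  222*16 + 5 = 3557
  3557*16 + 10 (A) = 56922
Decimal = 56922

56922


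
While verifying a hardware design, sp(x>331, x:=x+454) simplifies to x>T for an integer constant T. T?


Formula: sp(P, x:=E) = exists old_x. (x = E[old_x/x]) AND P[old_x/x] (old_x is the value of x before the assignment; eliminate old_x by solving x = E[old_x/x] for old_x)
Step 1: Precondition P: x>331, i.e. old_x > 331
Step 2: Assignment gives x = old_x + 454, so old_x = x - 454
Step 3: Substitute into P: x - 454 > 331
Step 4: Simplify: x > 331+454 = 785

785


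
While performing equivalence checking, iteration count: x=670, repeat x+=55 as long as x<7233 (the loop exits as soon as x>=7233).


Step 1: x goes from 670 toward 7233 by 55; the body runs while x<7233, so iterations = ceil((bound-start)/step)
Step 2: Distance=6563
Step 3: ceil(6563/55)=120

120


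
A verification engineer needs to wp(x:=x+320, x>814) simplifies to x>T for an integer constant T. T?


Formula: wp(x:=E, P) = P[E/x] (substitute E for x in postcondition)
Step 1: Postcondition: x>814
Step 2: Substitute x+320 for x: x+320>814
Step 3: Solve for x: x > 814-320 = 494

494


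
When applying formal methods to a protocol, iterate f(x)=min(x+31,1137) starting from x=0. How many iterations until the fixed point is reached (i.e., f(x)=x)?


Step 1: x=0, cap=1137, increment=31
Step 2: x grows by 31 each step until capped at 1137; fixed point is x=1137
Step 3: iterations = ceil(1137/31) = 37

37


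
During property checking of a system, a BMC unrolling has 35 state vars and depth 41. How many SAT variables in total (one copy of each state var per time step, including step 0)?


BMC unrolls to depth k, creating one copy of each state var for steps 0..k.
Step count = 41 + 1 = 42 (steps 0 through 41)
Vars per step = 35
Total = 35 * 42 = 1470

1470


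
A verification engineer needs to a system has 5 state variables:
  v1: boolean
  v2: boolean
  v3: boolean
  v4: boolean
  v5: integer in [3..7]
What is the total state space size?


State space = product of domain sizes of all variables.
Domain sizes:
  v1 (boolean): 2
  v2 (boolean): 2
  v3 (boolean): 2
  v4 (boolean): 2
  v5 (integer in [3..7]): 5
Product = 2 * 2 * 2 * 2 * 5 = 80

80


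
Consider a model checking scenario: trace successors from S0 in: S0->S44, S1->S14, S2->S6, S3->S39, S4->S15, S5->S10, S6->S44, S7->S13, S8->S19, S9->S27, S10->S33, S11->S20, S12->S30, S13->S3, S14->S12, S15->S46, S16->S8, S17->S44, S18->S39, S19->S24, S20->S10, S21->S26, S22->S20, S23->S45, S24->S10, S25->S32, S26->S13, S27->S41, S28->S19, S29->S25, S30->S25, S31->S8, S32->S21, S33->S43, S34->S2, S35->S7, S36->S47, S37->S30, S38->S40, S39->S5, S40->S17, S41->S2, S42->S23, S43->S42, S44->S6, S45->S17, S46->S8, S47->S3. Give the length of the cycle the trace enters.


Trace from S0 until a state repeats:
  S0 -> S44 -> S6 -> S44
S44 first seen at step 1, revisited at step 3.
Cycle length = 3 - 1 = 2

2


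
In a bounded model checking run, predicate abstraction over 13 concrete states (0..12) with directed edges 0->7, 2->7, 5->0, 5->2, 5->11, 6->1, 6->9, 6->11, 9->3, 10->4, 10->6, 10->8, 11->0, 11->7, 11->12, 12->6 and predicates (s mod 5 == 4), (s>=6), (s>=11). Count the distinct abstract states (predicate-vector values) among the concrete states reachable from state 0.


BFS from 0:
Concrete reachable: {0, 7}
Abstract via predicates (s mod 5 == 4), (s>=6), (s>=11):
  (0,0,0) <- {0}
  (0,1,0) <- {7}
Distinct abstract states = 2

2


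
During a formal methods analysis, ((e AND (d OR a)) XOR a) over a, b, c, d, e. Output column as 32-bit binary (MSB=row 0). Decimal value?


Formula: ((e AND (d OR a)) XOR a) over a, b, c, d, e (32 rows)
Evaluate each row (bits = a,b,c,d,e, MSB first):
  row 0 [00000]: ((0 AND (0 OR 0)) XOR 0) -> 0
  row 1 [00001]: ((1 AND (0 OR 0)) XOR 0) -> 0
  row 2 [00010]: ((0 AND (1 OR 0)) XOR 0) -> 0
  row 3 [00011]: ((1 AND (1 OR 0)) XOR 0) -> 1
  row 4 [00100]: ((0 AND (0 OR 0)) XOR 0) -> 0
  row 5 [00101]: ((1 AND (0 OR 0)) XOR 0) -> 0
  row 6 [00110]: ((0 AND (1 OR 0)) XOR 0) -> 0
  row 7 [00111]: ((1 AND (1 OR 0)) XOR 0) -> 1
  row 8 [01000]: ((0 AND (0 OR 0)) XOR 0) -> 0
  row 9 [01001]: ((1 AND (0 OR 0)) XOR 0) -> 0
  row 10 [01010]: ((0 AND (1 OR 0)) XOR 0) -> 0
  row 11 [01011]: ((1 AND (1 OR 0)) XOR 0) -> 1
  row 12 [01100]: ((0 AND (0 OR 0)) XOR 0) -> 0
  row 13 [01101]: ((1 AND (0 OR 0)) XOR 0) -> 0
  row 14 [01110]: ((0 AND (1 OR 0)) XOR 0) -> 0
  row 15 [01111]: ((1 AND (1 OR 0)) XOR 0) -> 1
  row 16 [10000]: ((0 AND (0 OR 1)) XOR 1) -> 1
  row 17 [10001]: ((1 AND (0 OR 1)) XOR 1) -> 0
  row 18 [10010]: ((0 AND (1 OR 1)) XOR 1) -> 1
  row 19 [10011]: ((1 AND (1 OR 1)) XOR 1) -> 0
  row 20 [10100]: ((0 AND (0 OR 1)) XOR 1) -> 1
  row 21 [10101]: ((1 AND (0 OR 1)) XOR 1) -> 0
  row 22 [10110]: ((0 AND (1 OR 1)) XOR 1) -> 1
  row 23 [10111]: ((1 AND (1 OR 1)) XOR 1) -> 0
  row 24 [11000]: ((0 AND (0 OR 1)) XOR 1) -> 1
  row 25 [11001]: ((1 AND (0 OR 1)) XOR 1) -> 0
  row 26 [11010]: ((0 AND (1 OR 1)) XOR 1) -> 1
  row 27 [11011]: ((1 AND (1 OR 1)) XOR 1) -> 0
  row 28 [11100]: ((0 AND (0 OR 1)) XOR 1) -> 1
  row 29 [11101]: ((1 AND (0 OR 1)) XOR 1) -> 0
  row 30 [11110]: ((0 AND (1 OR 1)) XOR 1) -> 1
  row 31 [11111]: ((1 AND (1 OR 1)) XOR 1) -> 0
Full result column, 4 rows per line (a,b,c fixed per line; d,e runs 00..11 left to right):
  rows 0-3 [a,b,c=000]: 0001  = hex 1
  rows 4-7 [a,b,c=001]: 0001  = hex 1
  rows 8-11 [a,b,c=010]: 0001  = hex 1
  rows 12-15 [a,b,c=011]: 0001  = hex 1
  rows 16-19 [a,b,c=100]: 1010  = hex A
  rows 20-23 [a,b,c=101]: 1010  = hex A
  rows 24-27 [a,b,c=110]: 1010  = hex A
  rows 28-31 [a,b,c=111]: 1010  = hex A
Output column (row 0 .. row 31) = 00010001000100011010101010101010
Output column grouped in 4s = 0001 0001 0001 0001 1010 1010 1010 1010 = 0x1111AAAA
Convert to decimal digit by digit (value = value*16 + digit):
  1 -> 1
  1*16 + 1 = 17
  17*16 + 1 = 273
  273*16 + 1 = 4369
  4369*16 + 10 (A) = 69914
  69914*16 + 10 (A) = 1118634
  1118634*16 + 10 (A) = 17898154
  17898154*16 + 10 (A) = 286370474
Decimal = 286370474

286370474


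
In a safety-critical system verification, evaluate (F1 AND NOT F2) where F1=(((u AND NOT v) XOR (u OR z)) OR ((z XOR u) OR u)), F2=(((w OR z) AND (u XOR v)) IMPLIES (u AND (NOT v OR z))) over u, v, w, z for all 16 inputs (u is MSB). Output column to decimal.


F1 = (((u AND NOT v) XOR (u OR z)) OR ((z XOR u) OR u))
F2 = (((w OR z) AND (u XOR v)) IMPLIES (u AND (NOT v OR z)))
Counterexample to F1=>F2 is where F1=1 and F2=0.
Evaluate each row (bits = u,v,w,z, MSB first):
  row 0 [0000]: F1=0 F2=1 -> F1&~F2 -> 0
  row 1 [0001]: F1=1 F2=1 -> F1&~F2 -> 0
  row 2 [0010]: F1=0 F2=1 -> F1&~F2 -> 0
  row 3 [0011]: F1=1 F2=1 -> F1&~F2 -> 0
  row 4 [0100]: F1=0 F2=1 -> F1&~F2 -> 0
  row 5 [0101]: F1=1 F2=0 -> F1&~F2 -> 1
  row 6 [0110]: F1=0 F2=0 -> F1&~F2 -> 0
  row 7 [0111]: F1=1 F2=0 -> F1&~F2 -> 1
  row 8 [1000]: F1=1 F2=1 -> F1&~F2 -> 0
  row 9 [1001]: F1=1 F2=1 -> F1&~F2 -> 0
  row 10 [1010]: F1=1 F2=1 -> F1&~F2 -> 0
  row 11 [1011]: F1=1 F2=1 -> F1&~F2 -> 0
  row 12 [1100]: F1=1 F2=1 -> F1&~F2 -> 0
  row 13 [1101]: F1=1 F2=1 -> F1&~F2 -> 0
  row 14 [1110]: F1=1 F2=1 -> F1&~F2 -> 0
  row 15 [1111]: F1=1 F2=1 -> F1&~F2 -> 0
Full result column, 4 rows per line (u,v fixed per line; w,z runs 00..11 left to right):
  rows 0-3 [u,v=00]: 0000  = hex 0
  rows 4-7 [u,v=01]: 0101  = hex 5
  rows 8-11 [u,v=10]: 0000  = hex 0
  rows 12-15 [u,v=11]: 0000  = hex 0
Counterexample vector (row 0 .. row 15) = 0000010100000000
Output column grouped in 4s = 0000 0101 0000 0000 = 0x0500
Convert to decimal digit by digit (value = value*16 + digit):
  0 -> 0
  0*16 + 5 = 5
  5*16 + 0 = 80
  80*16 + 0 = 1280
Decimal = 1280

1280


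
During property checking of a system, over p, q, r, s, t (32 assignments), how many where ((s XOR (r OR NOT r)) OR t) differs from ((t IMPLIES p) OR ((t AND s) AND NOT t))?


F1 = ((s XOR (r OR NOT r)) OR t)
F2 = ((t IMPLIES p) OR ((t AND s) AND NOT t))
Evaluate both on each of 32 rows (bits = p,q,r,s,t):
  row 0 [00000]: F1=1 F2=1 -> 0
  row 1 [00001]: F1=1 F2=0 (differ) -> 1
  row 2 [00010]: F1=0 F2=1 (differ) -> 1
  row 3 [00011]: F1=1 F2=0 (differ) -> 1
  row 4 [00100]: F1=1 F2=1 -> 0
  row 5 [00101]: F1=1 F2=0 (differ) -> 1
  row 6 [00110]: F1=0 F2=1 (differ) -> 1
  row 7 [00111]: F1=1 F2=0 (differ) -> 1
  row 8 [01000]: F1=1 F2=1 -> 0
  row 9 [01001]: F1=1 F2=0 (differ) -> 1
  row 10 [01010]: F1=0 F2=1 (differ) -> 1
  row 11 [01011]: F1=1 F2=0 (differ) -> 1
  row 12 [01100]: F1=1 F2=1 -> 0
  row 13 [01101]: F1=1 F2=0 (differ) -> 1
  row 14 [01110]: F1=0 F2=1 (differ) -> 1
  row 15 [01111]: F1=1 F2=0 (differ) -> 1
  row 16 [10000]: F1=1 F2=1 -> 0
  row 17 [10001]: F1=1 F2=1 -> 0
  row 18 [10010]: F1=0 F2=1 (differ) -> 1
  row 19 [10011]: F1=1 F2=1 -> 0
  row 20 [10100]: F1=1 F2=1 -> 0
  row 21 [10101]: F1=1 F2=1 -> 0
  row 22 [10110]: F1=0 F2=1 (differ) -> 1
  row 23 [10111]: F1=1 F2=1 -> 0
  row 24 [11000]: F1=1 F2=1 -> 0
  row 25 [11001]: F1=1 F2=1 -> 0
  row 26 [11010]: F1=0 F2=1 (differ) -> 1
  row 27 [11011]: F1=1 F2=1 -> 0
  row 28 [11100]: F1=1 F2=1 -> 0
  row 29 [11101]: F1=1 F2=1 -> 0
  row 30 [11110]: F1=0 F2=1 (differ) -> 1
  row 31 [11111]: F1=1 F2=1 -> 0
Full result column, 8 rows per line (p,q fixed per line; r,s,t runs 000..111 left to right):
  rows 0-7 [p,q=00]: 01110111  (ones: 6)
  rows 8-15 [p,q=01]: 01110111  (ones: 6)
  rows 16-23 [p,q=10]: 00100010  (ones: 2)
  rows 24-31 [p,q=11]: 00100010  (ones: 2)
Disagreements = 6+6+2+2 = 16

16


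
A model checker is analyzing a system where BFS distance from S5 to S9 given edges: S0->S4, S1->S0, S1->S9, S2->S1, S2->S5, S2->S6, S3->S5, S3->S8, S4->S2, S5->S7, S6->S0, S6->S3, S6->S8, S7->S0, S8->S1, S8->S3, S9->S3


BFS layer-by-layer from S5:
  dist 0: {S5}
  dist 1: {S7}
  dist 2: {S0}
  dist 3: {S4}
  dist 4: {S2}
  dist 5: {S1, S6}
  dist 6: {S3, S8, S9}
  -> S9 reached at distance 6
Shortest path length = 6

6


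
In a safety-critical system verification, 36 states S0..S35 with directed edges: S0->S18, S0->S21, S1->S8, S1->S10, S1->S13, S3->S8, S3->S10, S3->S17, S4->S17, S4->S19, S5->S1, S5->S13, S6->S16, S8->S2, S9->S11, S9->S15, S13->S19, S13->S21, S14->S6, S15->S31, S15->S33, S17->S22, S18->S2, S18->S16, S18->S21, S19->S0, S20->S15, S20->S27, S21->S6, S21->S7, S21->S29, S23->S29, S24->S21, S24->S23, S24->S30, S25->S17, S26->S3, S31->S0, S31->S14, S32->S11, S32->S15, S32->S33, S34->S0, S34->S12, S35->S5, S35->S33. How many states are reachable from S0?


BFS from S0:
  layer 0: {S0}
  layer 1: {S18, S21}
  layer 2: {S2, S6, S7, S16, S29}
Reachable set: {S0, S2, S6, S7, S16, S18, S21, S29}
Count = 8

8


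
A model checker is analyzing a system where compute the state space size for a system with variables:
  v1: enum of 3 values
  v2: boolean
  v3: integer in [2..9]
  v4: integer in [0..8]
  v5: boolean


State space = product of domain sizes of all variables.
Domain sizes:
  v1 (enum of 3 values): 3
  v2 (boolean): 2
  v3 (integer in [2..9]): 8
  v4 (integer in [0..8]): 9
  v5 (boolean): 2
Product = 3 * 2 * 8 * 9 * 2 = 864

864


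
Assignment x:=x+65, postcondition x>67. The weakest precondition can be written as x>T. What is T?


Formula: wp(x:=E, P) = P[E/x] (substitute E for x in postcondition)
Step 1: Postcondition: x>67
Step 2: Substitute x+65 for x: x+65>67
Step 3: Solve for x: x > 67-65 = 2

2


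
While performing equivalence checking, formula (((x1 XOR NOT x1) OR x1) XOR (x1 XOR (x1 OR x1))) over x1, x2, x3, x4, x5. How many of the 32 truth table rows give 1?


Formula: (((x1 XOR NOT x1) OR x1) XOR (x1 XOR (x1 OR x1))) over 5 vars (32 rows)
Evaluate each row (x1, x2, x3, x4, x5 as bits, MSB first):
  row 0 [00000]: (((0 XOR NOT 0) OR 0) XOR (0 XOR (0 OR 0))) -> 1
  row 1 [00001]: (((0 XOR NOT 0) OR 0) XOR (0 XOR (0 OR 0))) -> 1
  row 2 [00010]: (((0 XOR NOT 0) OR 0) XOR (0 XOR (0 OR 0))) -> 1
  row 3 [00011]: (((0 XOR NOT 0) OR 0) XOR (0 XOR (0 OR 0))) -> 1
  row 4 [00100]: (((0 XOR NOT 0) OR 0) XOR (0 XOR (0 OR 0))) -> 1
  row 5 [00101]: (((0 XOR NOT 0) OR 0) XOR (0 XOR (0 OR 0))) -> 1
  row 6 [00110]: (((0 XOR NOT 0) OR 0) XOR (0 XOR (0 OR 0))) -> 1
  row 7 [00111]: (((0 XOR NOT 0) OR 0) XOR (0 XOR (0 OR 0))) -> 1
  row 8 [01000]: (((0 XOR NOT 0) OR 0) XOR (0 XOR (0 OR 0))) -> 1
  row 9 [01001]: (((0 XOR NOT 0) OR 0) XOR (0 XOR (0 OR 0))) -> 1
  row 10 [01010]: (((0 XOR NOT 0) OR 0) XOR (0 XOR (0 OR 0))) -> 1
  row 11 [01011]: (((0 XOR NOT 0) OR 0) XOR (0 XOR (0 OR 0))) -> 1
  row 12 [01100]: (((0 XOR NOT 0) OR 0) XOR (0 XOR (0 OR 0))) -> 1
  row 13 [01101]: (((0 XOR NOT 0) OR 0) XOR (0 XOR (0 OR 0))) -> 1
  row 14 [01110]: (((0 XOR NOT 0) OR 0) XOR (0 XOR (0 OR 0))) -> 1
  row 15 [01111]: (((0 XOR NOT 0) OR 0) XOR (0 XOR (0 OR 0))) -> 1
  row 16 [10000]: (((1 XOR NOT 1) OR 1) XOR (1 XOR (1 OR 1))) -> 1
  row 17 [10001]: (((1 XOR NOT 1) OR 1) XOR (1 XOR (1 OR 1))) -> 1
  row 18 [10010]: (((1 XOR NOT 1) OR 1) XOR (1 XOR (1 OR 1))) -> 1
  row 19 [10011]: (((1 XOR NOT 1) OR 1) XOR (1 XOR (1 OR 1))) -> 1
  row 20 [10100]: (((1 XOR NOT 1) OR 1) XOR (1 XOR (1 OR 1))) -> 1
  row 21 [10101]: (((1 XOR NOT 1) OR 1) XOR (1 XOR (1 OR 1))) -> 1
  row 22 [10110]: (((1 XOR NOT 1) OR 1) XOR (1 XOR (1 OR 1))) -> 1
  row 23 [10111]: (((1 XOR NOT 1) OR 1) XOR (1 XOR (1 OR 1))) -> 1
  row 24 [11000]: (((1 XOR NOT 1) OR 1) XOR (1 XOR (1 OR 1))) -> 1
  row 25 [11001]: (((1 XOR NOT 1) OR 1) XOR (1 XOR (1 OR 1))) -> 1
  row 26 [11010]: (((1 XOR NOT 1) OR 1) XOR (1 XOR (1 OR 1))) -> 1
  row 27 [11011]: (((1 XOR NOT 1) OR 1) XOR (1 XOR (1 OR 1))) -> 1
  row 28 [11100]: (((1 XOR NOT 1) OR 1) XOR (1 XOR (1 OR 1))) -> 1
  row 29 [11101]: (((1 XOR NOT 1) OR 1) XOR (1 XOR (1 OR 1))) -> 1
  row 30 [11110]: (((1 XOR NOT 1) OR 1) XOR (1 XOR (1 OR 1))) -> 1
  row 31 [11111]: (((1 XOR NOT 1) OR 1) XOR (1 XOR (1 OR 1))) -> 1
Full result column, 8 rows per line (x1,x2 fixed per line; x3,x4,x5 runs 000..111 left to right):
  rows 0-7 [x1,x2=00]: 11111111  (ones: 8)
  rows 8-15 [x1,x2=01]: 11111111  (ones: 8)
  rows 16-23 [x1,x2=10]: 11111111  (ones: 8)
  rows 24-31 [x1,x2=11]: 11111111  (ones: 8)
Count of 1-rows = 8+8+8+8 = 32

32


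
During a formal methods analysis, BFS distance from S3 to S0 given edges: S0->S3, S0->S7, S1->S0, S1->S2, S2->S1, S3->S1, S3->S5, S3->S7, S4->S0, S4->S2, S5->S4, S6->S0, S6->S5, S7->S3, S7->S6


BFS layer-by-layer from S3:
  dist 0: {S3}
  dist 1: {S1, S5, S7}
  dist 2: {S0, S2, S4, S6}
  -> S0 reached at distance 2
Shortest path length = 2

2


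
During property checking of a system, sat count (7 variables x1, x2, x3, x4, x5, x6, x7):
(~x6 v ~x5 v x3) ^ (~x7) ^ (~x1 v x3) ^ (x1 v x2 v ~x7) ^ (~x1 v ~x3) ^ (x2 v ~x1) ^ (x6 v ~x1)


CNF with 7 clauses over 7 vars (128 assignments).
An assignment satisfies CNF iff every clause has >=1 true literal.
Check each row (bits = x1,x2,x3,x4,x5,x6,x7; clause T/F shown):
  row 0 [0000000]: clauses=TTTTTTT -> 1
  row 1 [0000001]: clauses=TFTFTTT -> 0
  row 2 [0000010]: clauses=TTTTTTT -> 1
  row 3 [0000011]: clauses=TFTFTTT -> 0
  row 4 [0000100]: clauses=TTTTTTT -> 1
  (every remaining row is evaluated the same way; all 128 results are listed next)
Full result column, 8 rows per line (x1,x2,x3,x4 fixed per line; x5,x6,x7 runs 000..111 left to right):
  rows 0-7 [x1,x2,x3,x4=0000]: 10101000  (ones: 3)
  rows 8-15 [x1,x2,x3,x4=0001]: 10101000  (ones: 3)
  rows 16-23 [x1,x2,x3,x4=0010]: 10101010  (ones: 4)
  rows 24-31 [x1,x2,x3,x4=0011]: 10101010  (ones: 4)
  rows 32-39 [x1,x2,x3,x4=0100]: 10101000  (ones: 3)
  rows 40-47 [x1,x2,x3,x4=0101]: 10101000  (ones: 3)
  rows 48-55 [x1,x2,x3,x4=0110]: 10101010  (ones: 4)
  rows 56-63 [x1,x2,x3,x4=0111]: 10101010  (ones: 4)
  rows 64-71 [x1,x2,x3,x4=1000]: 00000000  (ones: 0)
  rows 72-79 [x1,x2,x3,x4=1001]: 00000000  (ones: 0)
  rows 80-87 [x1,x2,x3,x4=1010]: 00000000  (ones: 0)
  rows 88-95 [x1,x2,x3,x4=1011]: 00000000  (ones: 0)
  rows 96-103 [x1,x2,x3,x4=1100]: 00000000  (ones: 0)
  rows 104-111 [x1,x2,x3,x4=1101]: 00000000  (ones: 0)
  rows 112-119 [x1,x2,x3,x4=1110]: 00000000  (ones: 0)
  rows 120-127 [x1,x2,x3,x4=1111]: 00000000  (ones: 0)
Satisfying assignments = 3+3+4+4+3+3+4+4+0+0+0+0+0+0+0+0 = 28

28


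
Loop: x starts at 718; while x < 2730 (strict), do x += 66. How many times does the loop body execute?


Step 1: x goes from 718 toward 2730 by 66; the body runs while x<2730, so iterations = ceil((bound-start)/step)
Step 2: Distance=2012
Step 3: ceil(2012/66)=31

31


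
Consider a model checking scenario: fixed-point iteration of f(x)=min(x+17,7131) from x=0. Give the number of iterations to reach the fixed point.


Step 1: x=0, cap=7131, increment=17
Step 2: x grows by 17 each step until capped at 7131; fixed point is x=7131
Step 3: iterations = ceil(7131/17) = 420

420


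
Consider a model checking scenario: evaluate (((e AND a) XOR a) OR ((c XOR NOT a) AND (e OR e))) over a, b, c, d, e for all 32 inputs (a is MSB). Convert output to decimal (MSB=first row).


Formula: (((e AND a) XOR a) OR ((c XOR NOT a) AND (e OR e))) over a, b, c, d, e (32 rows)
Evaluate each row (bits = a,b,c,d,e, MSB first):
  row 0 [00000]: (((0 AND 0) XOR 0) OR ((0 XOR NOT 0) AND (0 OR 0))) -> 0
  row 1 [00001]: (((1 AND 0) XOR 0) OR ((0 XOR NOT 0) AND (1 OR 1))) -> 1
  row 2 [00010]: (((0 AND 0) XOR 0) OR ((0 XOR NOT 0) AND (0 OR 0))) -> 0
  row 3 [00011]: (((1 AND 0) XOR 0) OR ((0 XOR NOT 0) AND (1 OR 1))) -> 1
  row 4 [00100]: (((0 AND 0) XOR 0) OR ((1 XOR NOT 0) AND (0 OR 0))) -> 0
  row 5 [00101]: (((1 AND 0) XOR 0) OR ((1 XOR NOT 0) AND (1 OR 1))) -> 0
  row 6 [00110]: (((0 AND 0) XOR 0) OR ((1 XOR NOT 0) AND (0 OR 0))) -> 0
  row 7 [00111]: (((1 AND 0) XOR 0) OR ((1 XOR NOT 0) AND (1 OR 1))) -> 0
  row 8 [01000]: (((0 AND 0) XOR 0) OR ((0 XOR NOT 0) AND (0 OR 0))) -> 0
  row 9 [01001]: (((1 AND 0) XOR 0) OR ((0 XOR NOT 0) AND (1 OR 1))) -> 1
  row 10 [01010]: (((0 AND 0) XOR 0) OR ((0 XOR NOT 0) AND (0 OR 0))) -> 0
  row 11 [01011]: (((1 AND 0) XOR 0) OR ((0 XOR NOT 0) AND (1 OR 1))) -> 1
  row 12 [01100]: (((0 AND 0) XOR 0) OR ((1 XOR NOT 0) AND (0 OR 0))) -> 0
  row 13 [01101]: (((1 AND 0) XOR 0) OR ((1 XOR NOT 0) AND (1 OR 1))) -> 0
  row 14 [01110]: (((0 AND 0) XOR 0) OR ((1 XOR NOT 0) AND (0 OR 0))) -> 0
  row 15 [01111]: (((1 AND 0) XOR 0) OR ((1 XOR NOT 0) AND (1 OR 1))) -> 0
  row 16 [10000]: (((0 AND 1) XOR 1) OR ((0 XOR NOT 1) AND (0 OR 0))) -> 1
  row 17 [10001]: (((1 AND 1) XOR 1) OR ((0 XOR NOT 1) AND (1 OR 1))) -> 0
  row 18 [10010]: (((0 AND 1) XOR 1) OR ((0 XOR NOT 1) AND (0 OR 0))) -> 1
  row 19 [10011]: (((1 AND 1) XOR 1) OR ((0 XOR NOT 1) AND (1 OR 1))) -> 0
  row 20 [10100]: (((0 AND 1) XOR 1) OR ((1 XOR NOT 1) AND (0 OR 0))) -> 1
  row 21 [10101]: (((1 AND 1) XOR 1) OR ((1 XOR NOT 1) AND (1 OR 1))) -> 1
  row 22 [10110]: (((0 AND 1) XOR 1) OR ((1 XOR NOT 1) AND (0 OR 0))) -> 1
  row 23 [10111]: (((1 AND 1) XOR 1) OR ((1 XOR NOT 1) AND (1 OR 1))) -> 1
  row 24 [11000]: (((0 AND 1) XOR 1) OR ((0 XOR NOT 1) AND (0 OR 0))) -> 1
  row 25 [11001]: (((1 AND 1) XOR 1) OR ((0 XOR NOT 1) AND (1 OR 1))) -> 0
  row 26 [11010]: (((0 AND 1) XOR 1) OR ((0 XOR NOT 1) AND (0 OR 0))) -> 1
  row 27 [11011]: (((1 AND 1) XOR 1) OR ((0 XOR NOT 1) AND (1 OR 1))) -> 0
  row 28 [11100]: (((0 AND 1) XOR 1) OR ((1 XOR NOT 1) AND (0 OR 0))) -> 1
  row 29 [11101]: (((1 AND 1) XOR 1) OR ((1 XOR NOT 1) AND (1 OR 1))) -> 1
  row 30 [11110]: (((0 AND 1) XOR 1) OR ((1 XOR NOT 1) AND (0 OR 0))) -> 1
  row 31 [11111]: (((1 AND 1) XOR 1) OR ((1 XOR NOT 1) AND (1 OR 1))) -> 1
Full result column, 4 rows per line (a,b,c fixed per line; d,e runs 00..11 left to right):
  rows 0-3 [a,b,c=000]: 0101  = hex 5
  rows 4-7 [a,b,c=001]: 0000  = hex 0
  rows 8-11 [a,b,c=010]: 0101  = hex 5
  rows 12-15 [a,b,c=011]: 0000  = hex 0
  rows 16-19 [a,b,c=100]: 1010  = hex A
  rows 20-23 [a,b,c=101]: 1111  = hex F
  rows 24-27 [a,b,c=110]: 1010  = hex A
  rows 28-31 [a,b,c=111]: 1111  = hex F
Output column (row 0 .. row 31) = 01010000010100001010111110101111
Output column grouped in 4s = 0101 0000 0101 0000 1010 1111 1010 1111 = 0x5050AFAF
Convert to decimal digit by digit (value = value*16 + digit):
  5 -> 5
  5*16 + 0 = 80
  80*16 + 5 = 1285
  1285*16 + 0 = 20560
  20560*16 + 10 (A) = 328970
  328970*16 + 15 (F) = 5263535
  5263535*16 + 10 (A) = 84216570
  84216570*16 + 15 (F) = 1347465135
Decimal = 1347465135

1347465135
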